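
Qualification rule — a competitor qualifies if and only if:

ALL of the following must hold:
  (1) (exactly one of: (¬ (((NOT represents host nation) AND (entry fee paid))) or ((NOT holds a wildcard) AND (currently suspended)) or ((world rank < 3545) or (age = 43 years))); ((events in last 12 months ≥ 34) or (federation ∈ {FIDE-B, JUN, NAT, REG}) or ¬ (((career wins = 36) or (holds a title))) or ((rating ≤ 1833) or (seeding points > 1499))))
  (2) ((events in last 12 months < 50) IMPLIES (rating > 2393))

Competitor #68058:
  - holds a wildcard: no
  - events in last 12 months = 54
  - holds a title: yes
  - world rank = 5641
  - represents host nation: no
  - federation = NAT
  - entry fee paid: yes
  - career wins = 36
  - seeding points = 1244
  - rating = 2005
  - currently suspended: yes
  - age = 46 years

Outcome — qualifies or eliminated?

Atomic conditions:
  NOT represents host nation: no → true
  entry fee paid: yes → true
  NOT holds a wildcard: no → true
  currently suspended: yes → true
  world rank < 3545: 5641 < 3545 is false
  age = 43 years: 46 == 43 is false
  events in last 12 months ≥ 34: 54 ≥ 34 is true
  federation ∈ {FIDE-B, JUN, NAT, REG}: NAT is in the set → true
  career wins = 36: 36 == 36 is true
  holds a title: yes → true
  rating ≤ 1833: 2005 ≤ 1833 is false
  seeding points > 1499: 1244 > 1499 is false
  events in last 12 months < 50: 54 < 50 is false
  rating > 2393: 2005 > 2393 is false
Combine:
[1.1.1.1] true AND true = true
[1.1.1] NOT true = false
[1.1.2] true AND true = true
[1.1.3] false OR false = false
[1.1] false OR true OR false = true
[1.2.3.1] true OR true = true
[1.2.3] NOT true = false
[1.2.4] false OR false = false
[1.2] true OR true OR false OR false = true
[1] exactly-one(true, true) = false
[2] false → false (antecedent false ⇒ implication holds) = true
[root] false AND true = false
Overall: false → eliminated

Eliminated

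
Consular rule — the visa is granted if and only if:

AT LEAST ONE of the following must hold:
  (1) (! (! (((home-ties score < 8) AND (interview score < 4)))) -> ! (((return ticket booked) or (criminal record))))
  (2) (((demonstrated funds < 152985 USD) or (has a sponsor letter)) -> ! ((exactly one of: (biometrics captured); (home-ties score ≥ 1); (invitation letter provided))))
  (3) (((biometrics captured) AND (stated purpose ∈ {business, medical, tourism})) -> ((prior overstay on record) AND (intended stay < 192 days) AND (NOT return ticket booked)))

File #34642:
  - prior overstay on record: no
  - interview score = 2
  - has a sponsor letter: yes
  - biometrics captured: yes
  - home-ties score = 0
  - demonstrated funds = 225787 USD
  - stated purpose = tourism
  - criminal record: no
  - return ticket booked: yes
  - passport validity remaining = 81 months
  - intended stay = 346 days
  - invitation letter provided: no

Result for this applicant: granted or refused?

Atomic conditions:
  home-ties score < 8: 0 < 8 is true
  interview score < 4: 2 < 4 is true
  return ticket booked: yes → true
  criminal record: no → false
  demonstrated funds < 152985 USD: 225787 < 152985 is false
  has a sponsor letter: yes → true
  biometrics captured: yes → true
  home-ties score ≥ 1: 0 ≥ 1 is false
  invitation letter provided: no → false
  stated purpose ∈ {business, medical, tourism}: tourism is in the set → true
  prior overstay on record: no → false
  intended stay < 192 days: 346 < 192 is false
  NOT return ticket booked: yes → false
Combine:
[1.1.1.1] true AND true = true
[1.1.1] NOT true = false
[1.1] NOT false = true
[1.2.1] true OR false = true
[1.2] NOT true = false
[1] true → false = false
[2.1] false OR true = true
[2.2.1] exactly-one(true, false, false) = true
[2.2] NOT true = false
[2] true → false = false
[3.1] true AND true = true
[3.2] false AND false AND false = false
[3] true → false = false
[root] false OR false OR false = false
Overall: false → refused

Refused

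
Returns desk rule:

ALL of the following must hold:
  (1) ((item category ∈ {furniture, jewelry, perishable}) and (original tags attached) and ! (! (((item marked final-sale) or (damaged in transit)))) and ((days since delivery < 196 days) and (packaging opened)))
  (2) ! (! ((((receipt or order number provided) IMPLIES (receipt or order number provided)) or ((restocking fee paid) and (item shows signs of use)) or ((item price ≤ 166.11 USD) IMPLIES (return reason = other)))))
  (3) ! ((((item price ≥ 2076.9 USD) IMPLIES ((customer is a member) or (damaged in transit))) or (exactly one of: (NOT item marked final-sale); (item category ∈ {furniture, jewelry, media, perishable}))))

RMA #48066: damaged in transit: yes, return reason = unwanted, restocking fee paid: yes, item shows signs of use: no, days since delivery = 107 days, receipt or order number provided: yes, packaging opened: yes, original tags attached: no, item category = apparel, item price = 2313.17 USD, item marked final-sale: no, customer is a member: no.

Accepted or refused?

Refused

Atomic conditions:
  item category ∈ {furniture, jewelry, perishable}: apparel is not in the set → false
  original tags attached: no → false
  item marked final-sale: no → false
  damaged in transit: yes → true
  days since delivery < 196 days: 107 < 196 is true
  packaging opened: yes → true
  receipt or order number provided: yes → true
  restocking fee paid: yes → true
  item shows signs of use: no → false
  item price ≤ 166.11 USD: 2313.17 ≤ 166.11 is false
  return reason = other: unwanted == other is false
  item price ≥ 2076.9 USD: 2313.17 ≥ 2076.9 is true
  customer is a member: no → false
  NOT item marked final-sale: no → true
  item category ∈ {furniture, jewelry, media, perishable}: apparel is not in the set → false
Combine:
[1.3.1.1] false OR true = true
[1.3.1] NOT true = false
[1.3] NOT false = true
[1.4] true AND true = true
[1] false AND false AND true AND true = false
[2.1.1.1] true → true = true
[2.1.1.2] true AND false = false
[2.1.1.3] false → false (antecedent false ⇒ implication holds) = true
[2.1.1] true OR false OR true = true
[2.1] NOT true = false
[2] NOT false = true
[3.1.1.2] false OR true = true
[3.1.1] true → true = true
[3.1.2] exactly-one(true, false) = true
[3.1] true OR true = true
[3] NOT true = false
[root] false AND true AND false = false
Overall: false → refused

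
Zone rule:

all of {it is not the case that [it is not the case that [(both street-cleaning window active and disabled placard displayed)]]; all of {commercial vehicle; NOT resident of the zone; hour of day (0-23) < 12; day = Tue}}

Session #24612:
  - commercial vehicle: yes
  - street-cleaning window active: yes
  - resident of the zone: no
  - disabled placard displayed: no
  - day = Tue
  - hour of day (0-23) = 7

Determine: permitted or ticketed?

Atomic conditions:
  street-cleaning window active: yes → true
  disabled placard displayed: no → false
  commercial vehicle: yes → true
  NOT resident of the zone: no → true
  hour of day (0-23) < 12: 7 < 12 is true
  day = Tue: Tue == Tue is true
Combine:
[1.1.1] true AND false = false
[1.1] NOT false = true
[1] NOT true = false
[2] true AND true AND true AND true = true
[root] false AND true = false
Overall: false → ticketed

Ticketed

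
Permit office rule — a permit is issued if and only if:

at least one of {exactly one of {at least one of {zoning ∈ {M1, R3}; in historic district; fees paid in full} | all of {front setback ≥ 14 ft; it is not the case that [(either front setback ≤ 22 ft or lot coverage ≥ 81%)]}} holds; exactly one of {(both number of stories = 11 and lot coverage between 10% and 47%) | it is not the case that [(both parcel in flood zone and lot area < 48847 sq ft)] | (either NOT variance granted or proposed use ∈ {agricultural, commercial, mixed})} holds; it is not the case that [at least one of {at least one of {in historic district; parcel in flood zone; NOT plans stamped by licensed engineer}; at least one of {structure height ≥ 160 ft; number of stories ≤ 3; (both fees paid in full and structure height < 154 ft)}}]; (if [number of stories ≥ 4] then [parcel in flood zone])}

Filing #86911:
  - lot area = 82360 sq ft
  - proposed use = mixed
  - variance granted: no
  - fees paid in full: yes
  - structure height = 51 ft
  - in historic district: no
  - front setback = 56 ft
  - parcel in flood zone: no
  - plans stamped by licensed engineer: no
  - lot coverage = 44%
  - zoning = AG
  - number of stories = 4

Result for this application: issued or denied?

Denied

Atomic conditions:
  zoning ∈ {M1, R3}: AG is not in the set → false
  in historic district: no → false
  fees paid in full: yes → true
  front setback ≥ 14 ft: 56 ≥ 14 is true
  front setback ≤ 22 ft: 56 ≤ 22 is false
  lot coverage ≥ 81%: 44 ≥ 81 is false
  number of stories = 11: 4 == 11 is false
  lot coverage between 10% and 47%: 44 in [10, 47] is true
  parcel in flood zone: no → false
  lot area < 48847 sq ft: 82360 < 48847 is false
  NOT variance granted: no → true
  proposed use ∈ {agricultural, commercial, mixed}: mixed is in the set → true
  NOT plans stamped by licensed engineer: no → true
  structure height ≥ 160 ft: 51 ≥ 160 is false
  number of stories ≤ 3: 4 ≤ 3 is false
  structure height < 154 ft: 51 < 154 is true
  number of stories ≥ 4: 4 ≥ 4 is true
Combine:
[1.1] false OR false OR true = true
[1.2.2.1] false OR false = false
[1.2.2] NOT false = true
[1.2] true AND true = true
[1] exactly-one(true, true) = false
[2.1] false AND true = false
[2.2.1] false AND false = false
[2.2] NOT false = true
[2.3] true OR true = true
[2] exactly-one(false, true, true) = false
[3.1.1] false OR false OR true = true
[3.1.2.3] true AND true = true
[3.1.2] false OR false OR true = true
[3.1] true OR true = true
[3] NOT true = false
[4] true → false = false
[root] false OR false OR false OR false = false
Overall: false → denied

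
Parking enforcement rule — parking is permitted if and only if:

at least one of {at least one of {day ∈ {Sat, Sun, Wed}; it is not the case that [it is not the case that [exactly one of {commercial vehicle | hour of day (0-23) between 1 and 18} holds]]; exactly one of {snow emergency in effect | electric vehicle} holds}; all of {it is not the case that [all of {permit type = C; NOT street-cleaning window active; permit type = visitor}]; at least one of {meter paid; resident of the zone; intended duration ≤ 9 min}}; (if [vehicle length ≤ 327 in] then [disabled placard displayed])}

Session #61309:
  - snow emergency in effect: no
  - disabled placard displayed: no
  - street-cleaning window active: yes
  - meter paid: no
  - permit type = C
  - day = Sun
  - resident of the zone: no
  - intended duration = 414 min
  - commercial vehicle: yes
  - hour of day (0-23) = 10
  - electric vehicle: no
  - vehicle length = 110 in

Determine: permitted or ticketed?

Atomic conditions:
  day ∈ {Sat, Sun, Wed}: Sun is in the set → true
  commercial vehicle: yes → true
  hour of day (0-23) between 1 and 18: 10 in [1, 18] is true
  snow emergency in effect: no → false
  electric vehicle: no → false
  permit type = C: C == C is true
  NOT street-cleaning window active: yes → false
  permit type = visitor: C == visitor is false
  meter paid: no → false
  resident of the zone: no → false
  intended duration ≤ 9 min: 414 ≤ 9 is false
  vehicle length ≤ 327 in: 110 ≤ 327 is true
  disabled placard displayed: no → false
Combine:
[1.2.1.1] exactly-one(true, true) = false
[1.2.1] NOT false = true
[1.2] NOT true = false
[1.3] exactly-one(false, false) = false
[1] true OR false OR false = true
[2.1.1] true AND false AND false = false
[2.1] NOT false = true
[2.2] false OR false OR false = false
[2] true AND false = false
[3] true → false = false
[root] true OR false OR false = true
Overall: true → permitted

Permitted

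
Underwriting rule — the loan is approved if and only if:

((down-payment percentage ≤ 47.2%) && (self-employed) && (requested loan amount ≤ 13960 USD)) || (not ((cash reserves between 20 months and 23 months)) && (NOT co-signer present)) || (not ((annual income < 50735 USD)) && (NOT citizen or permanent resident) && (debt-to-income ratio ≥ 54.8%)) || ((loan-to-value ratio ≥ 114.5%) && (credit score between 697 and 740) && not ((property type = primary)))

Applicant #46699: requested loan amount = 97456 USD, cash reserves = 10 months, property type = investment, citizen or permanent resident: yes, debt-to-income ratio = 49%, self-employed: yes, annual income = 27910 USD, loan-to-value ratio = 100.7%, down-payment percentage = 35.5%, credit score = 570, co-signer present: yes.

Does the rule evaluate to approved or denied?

Atomic conditions:
  down-payment percentage ≤ 47.2%: 35.5 ≤ 47.2 is true
  self-employed: yes → true
  requested loan amount ≤ 13960 USD: 97456 ≤ 13960 is false
  cash reserves between 20 months and 23 months: 10 in [20, 23] is false
  NOT co-signer present: yes → false
  annual income < 50735 USD: 27910 < 50735 is true
  NOT citizen or permanent resident: yes → false
  debt-to-income ratio ≥ 54.8%: 49 ≥ 54.8 is false
  loan-to-value ratio ≥ 114.5%: 100.7 ≥ 114.5 is false
  credit score between 697 and 740: 570 in [697, 740] is false
  property type = primary: investment == primary is false
Combine:
[1] true AND true AND false = false
[2.1] NOT false = true
[2] true AND false = false
[3.1] NOT true = false
[3] false AND false AND false = false
[4.3] NOT false = true
[4] false AND false AND true = false
[root] false OR false OR false OR false = false
Overall: false → denied

Denied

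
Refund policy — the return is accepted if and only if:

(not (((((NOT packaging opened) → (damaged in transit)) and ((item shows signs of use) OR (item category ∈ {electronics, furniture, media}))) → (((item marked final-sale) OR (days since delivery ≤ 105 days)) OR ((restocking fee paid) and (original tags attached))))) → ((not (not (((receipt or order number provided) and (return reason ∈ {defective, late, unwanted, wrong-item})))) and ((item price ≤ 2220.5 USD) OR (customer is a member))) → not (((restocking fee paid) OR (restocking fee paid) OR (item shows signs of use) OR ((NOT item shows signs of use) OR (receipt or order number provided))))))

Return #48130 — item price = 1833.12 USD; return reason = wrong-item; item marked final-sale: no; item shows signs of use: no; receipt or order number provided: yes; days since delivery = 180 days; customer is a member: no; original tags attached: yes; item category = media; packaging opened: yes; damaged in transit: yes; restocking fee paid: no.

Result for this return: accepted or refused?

Refused

Atomic conditions:
  NOT packaging opened: yes → false
  damaged in transit: yes → true
  item shows signs of use: no → false
  item category ∈ {electronics, furniture, media}: media is in the set → true
  item marked final-sale: no → false
  days since delivery ≤ 105 days: 180 ≤ 105 is false
  restocking fee paid: no → false
  original tags attached: yes → true
  receipt or order number provided: yes → true
  return reason ∈ {defective, late, unwanted, wrong-item}: wrong-item is in the set → true
  item price ≤ 2220.5 USD: 1833.12 ≤ 2220.5 is true
  customer is a member: no → false
  NOT item shows signs of use: no → true
Combine:
[1.1.1.1] false → true (antecedent false ⇒ implication holds) = true
[1.1.1.2] false OR true = true
[1.1.1] true AND true = true
[1.1.2.1] false OR false = false
[1.1.2.2] false AND true = false
[1.1.2] false OR false = false
[1.1] true → false = false
[1] NOT false = true
[2.1.1.1.1] true AND true = true
[2.1.1.1] NOT true = false
[2.1.1] NOT false = true
[2.1.2] true OR false = true
[2.1] true AND true = true
[2.2.1.4] true OR true = true
[2.2.1] false OR false OR false OR true = true
[2.2] NOT true = false
[2] true → false = false
[root] true → false = false
Overall: false → refused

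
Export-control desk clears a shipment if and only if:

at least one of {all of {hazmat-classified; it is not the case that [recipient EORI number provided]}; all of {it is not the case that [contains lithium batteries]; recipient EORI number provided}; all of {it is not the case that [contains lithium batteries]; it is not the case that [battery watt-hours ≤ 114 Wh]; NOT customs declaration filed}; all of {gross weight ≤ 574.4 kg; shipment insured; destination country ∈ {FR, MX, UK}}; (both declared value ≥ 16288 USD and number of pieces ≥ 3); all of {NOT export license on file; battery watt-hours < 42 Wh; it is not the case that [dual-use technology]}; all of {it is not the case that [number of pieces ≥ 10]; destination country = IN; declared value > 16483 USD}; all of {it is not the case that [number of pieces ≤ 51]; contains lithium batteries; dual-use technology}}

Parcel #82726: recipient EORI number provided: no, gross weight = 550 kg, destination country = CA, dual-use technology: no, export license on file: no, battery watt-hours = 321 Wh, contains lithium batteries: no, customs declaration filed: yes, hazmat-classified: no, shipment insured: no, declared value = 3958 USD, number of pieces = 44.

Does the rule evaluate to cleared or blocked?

Atomic conditions:
  hazmat-classified: no → false
  recipient EORI number provided: no → false
  contains lithium batteries: no → false
  battery watt-hours ≤ 114 Wh: 321 ≤ 114 is false
  NOT customs declaration filed: yes → false
  gross weight ≤ 574.4 kg: 550 ≤ 574.4 is true
  shipment insured: no → false
  destination country ∈ {FR, MX, UK}: CA is not in the set → false
  declared value ≥ 16288 USD: 3958 ≥ 16288 is false
  number of pieces ≥ 3: 44 ≥ 3 is true
  NOT export license on file: no → true
  battery watt-hours < 42 Wh: 321 < 42 is false
  dual-use technology: no → false
  number of pieces ≥ 10: 44 ≥ 10 is true
  destination country = IN: CA == IN is false
  declared value > 16483 USD: 3958 > 16483 is false
  number of pieces ≤ 51: 44 ≤ 51 is true
Combine:
[1.2] NOT false = true
[1] false AND true = false
[2.1] NOT false = true
[2] true AND false = false
[3.1] NOT false = true
[3.2] NOT false = true
[3] true AND true AND false = false
[4] true AND false AND false = false
[5] false AND true = false
[6.3] NOT false = true
[6] true AND false AND true = false
[7.1] NOT true = false
[7] false AND false AND false = false
[8.1] NOT true = false
[8] false AND false AND false = false
[root] false OR false OR false OR false OR false OR false OR false OR false = false
Overall: false → blocked

Blocked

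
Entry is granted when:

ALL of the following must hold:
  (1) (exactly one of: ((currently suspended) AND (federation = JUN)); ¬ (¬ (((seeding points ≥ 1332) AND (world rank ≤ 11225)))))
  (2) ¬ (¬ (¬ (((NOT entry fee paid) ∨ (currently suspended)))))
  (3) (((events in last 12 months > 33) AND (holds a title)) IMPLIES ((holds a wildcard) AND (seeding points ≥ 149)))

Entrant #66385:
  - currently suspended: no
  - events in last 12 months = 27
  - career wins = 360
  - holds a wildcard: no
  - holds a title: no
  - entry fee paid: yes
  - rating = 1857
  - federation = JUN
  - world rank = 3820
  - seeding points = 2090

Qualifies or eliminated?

Qualifies

Atomic conditions:
  currently suspended: no → false
  federation = JUN: JUN == JUN is true
  seeding points ≥ 1332: 2090 ≥ 1332 is true
  world rank ≤ 11225: 3820 ≤ 11225 is true
  NOT entry fee paid: yes → false
  events in last 12 months > 33: 27 > 33 is false
  holds a title: no → false
  holds a wildcard: no → false
  seeding points ≥ 149: 2090 ≥ 149 is true
Combine:
[1.1] false AND true = false
[1.2.1.1] true AND true = true
[1.2.1] NOT true = false
[1.2] NOT false = true
[1] exactly-one(false, true) = true
[2.1.1.1] false OR false = false
[2.1.1] NOT false = true
[2.1] NOT true = false
[2] NOT false = true
[3.1] false AND false = false
[3.2] false AND true = false
[3] false → false (antecedent false ⇒ implication holds) = true
[root] true AND true AND true = true
Overall: true → qualifies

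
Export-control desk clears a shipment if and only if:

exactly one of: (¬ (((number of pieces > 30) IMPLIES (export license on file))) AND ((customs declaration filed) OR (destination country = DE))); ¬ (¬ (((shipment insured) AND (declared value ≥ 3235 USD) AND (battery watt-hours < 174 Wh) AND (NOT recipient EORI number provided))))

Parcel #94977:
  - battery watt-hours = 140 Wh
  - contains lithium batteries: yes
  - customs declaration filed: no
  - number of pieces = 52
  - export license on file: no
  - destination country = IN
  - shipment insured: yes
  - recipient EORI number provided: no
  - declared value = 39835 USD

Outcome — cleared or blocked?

Atomic conditions:
  number of pieces > 30: 52 > 30 is true
  export license on file: no → false
  customs declaration filed: no → false
  destination country = DE: IN == DE is false
  shipment insured: yes → true
  declared value ≥ 3235 USD: 39835 ≥ 3235 is true
  battery watt-hours < 174 Wh: 140 < 174 is true
  NOT recipient EORI number provided: no → true
Combine:
[1.1.1] true → false = false
[1.1] NOT false = true
[1.2] false OR false = false
[1] true AND false = false
[2.1.1] true AND true AND true AND true = true
[2.1] NOT true = false
[2] NOT false = true
[root] exactly-one(false, true) = true
Overall: true → cleared

Cleared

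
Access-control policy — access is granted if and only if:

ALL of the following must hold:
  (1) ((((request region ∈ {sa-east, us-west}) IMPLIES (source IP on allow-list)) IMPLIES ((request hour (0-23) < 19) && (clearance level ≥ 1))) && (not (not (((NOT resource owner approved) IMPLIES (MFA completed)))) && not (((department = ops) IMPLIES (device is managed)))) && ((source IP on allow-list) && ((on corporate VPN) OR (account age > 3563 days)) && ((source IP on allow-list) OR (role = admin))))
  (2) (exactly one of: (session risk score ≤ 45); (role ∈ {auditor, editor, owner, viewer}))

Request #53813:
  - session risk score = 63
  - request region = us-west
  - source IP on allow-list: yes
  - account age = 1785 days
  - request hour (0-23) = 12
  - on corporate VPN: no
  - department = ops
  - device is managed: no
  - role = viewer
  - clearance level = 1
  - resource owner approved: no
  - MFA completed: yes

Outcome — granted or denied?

Denied

Atomic conditions:
  request region ∈ {sa-east, us-west}: us-west is in the set → true
  source IP on allow-list: yes → true
  request hour (0-23) < 19: 12 < 19 is true
  clearance level ≥ 1: 1 ≥ 1 is true
  NOT resource owner approved: no → true
  MFA completed: yes → true
  department = ops: ops == ops is true
  device is managed: no → false
  on corporate VPN: no → false
  account age > 3563 days: 1785 > 3563 is false
  role = admin: viewer == admin is false
  session risk score ≤ 45: 63 ≤ 45 is false
  role ∈ {auditor, editor, owner, viewer}: viewer is in the set → true
Combine:
[1.1.1] true → true = true
[1.1.2] true AND true = true
[1.1] true → true = true
[1.2.1.1.1] true → true = true
[1.2.1.1] NOT true = false
[1.2.1] NOT false = true
[1.2.2.1] true → false = false
[1.2.2] NOT false = true
[1.2] true AND true = true
[1.3.2] false OR false = false
[1.3.3] true OR false = true
[1.3] true AND false AND true = false
[1] true AND true AND false = false
[2] exactly-one(false, true) = true
[root] false AND true = false
Overall: false → denied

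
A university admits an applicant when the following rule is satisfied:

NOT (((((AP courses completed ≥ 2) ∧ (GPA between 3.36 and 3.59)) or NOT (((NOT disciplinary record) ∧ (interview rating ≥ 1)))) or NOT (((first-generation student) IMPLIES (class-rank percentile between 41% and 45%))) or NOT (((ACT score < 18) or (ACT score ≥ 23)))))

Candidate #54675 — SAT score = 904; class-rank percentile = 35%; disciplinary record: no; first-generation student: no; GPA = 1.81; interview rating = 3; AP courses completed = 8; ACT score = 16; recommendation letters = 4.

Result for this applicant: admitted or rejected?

Atomic conditions:
  AP courses completed ≥ 2: 8 ≥ 2 is true
  GPA between 3.36 and 3.59: 1.81 in [3.36, 3.59] is false
  NOT disciplinary record: no → true
  interview rating ≥ 1: 3 ≥ 1 is true
  first-generation student: no → false
  class-rank percentile between 41% and 45%: 35 in [41, 45] is false
  ACT score < 18: 16 < 18 is true
  ACT score ≥ 23: 16 ≥ 23 is false
Combine:
[1.1.1] true AND false = false
[1.1.2.1] true AND true = true
[1.1.2] NOT true = false
[1.1] false OR false = false
[1.2.1] false → false (antecedent false ⇒ implication holds) = true
[1.2] NOT true = false
[1.3.1] true OR false = true
[1.3] NOT true = false
[1] false OR false OR false = false
[root] NOT false = true
Overall: true → admitted

Admitted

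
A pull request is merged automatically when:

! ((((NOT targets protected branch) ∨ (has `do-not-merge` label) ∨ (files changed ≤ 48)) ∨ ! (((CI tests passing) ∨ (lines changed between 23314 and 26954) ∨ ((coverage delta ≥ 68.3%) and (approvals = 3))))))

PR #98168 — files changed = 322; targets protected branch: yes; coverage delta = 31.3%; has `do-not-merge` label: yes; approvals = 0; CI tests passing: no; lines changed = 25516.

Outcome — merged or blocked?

Atomic conditions:
  NOT targets protected branch: yes → false
  has `do-not-merge` label: yes → true
  files changed ≤ 48: 322 ≤ 48 is false
  CI tests passing: no → false
  lines changed between 23314 and 26954: 25516 in [23314, 26954] is true
  coverage delta ≥ 68.3%: 31.3 ≥ 68.3 is false
  approvals = 3: 0 == 3 is false
Combine:
[1.1] false OR true OR false = true
[1.2.1.3] false AND false = false
[1.2.1] false OR true OR false = true
[1.2] NOT true = false
[1] true OR false = true
[root] NOT true = false
Overall: false → blocked

Blocked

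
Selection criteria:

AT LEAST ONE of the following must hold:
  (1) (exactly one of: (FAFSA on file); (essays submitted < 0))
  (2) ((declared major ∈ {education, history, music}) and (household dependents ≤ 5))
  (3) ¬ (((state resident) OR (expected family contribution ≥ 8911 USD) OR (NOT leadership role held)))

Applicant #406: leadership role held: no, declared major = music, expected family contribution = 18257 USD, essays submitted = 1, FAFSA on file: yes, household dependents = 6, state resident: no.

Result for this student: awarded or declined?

Atomic conditions:
  FAFSA on file: yes → true
  essays submitted < 0: 1 < 0 is false
  declared major ∈ {education, history, music}: music is in the set → true
  household dependents ≤ 5: 6 ≤ 5 is false
  state resident: no → false
  expected family contribution ≥ 8911 USD: 18257 ≥ 8911 is true
  NOT leadership role held: no → true
Combine:
[1] exactly-one(true, false) = true
[2] true AND false = false
[3.1] false OR true OR true = true
[3] NOT true = false
[root] true OR false OR false = true
Overall: true → awarded

Awarded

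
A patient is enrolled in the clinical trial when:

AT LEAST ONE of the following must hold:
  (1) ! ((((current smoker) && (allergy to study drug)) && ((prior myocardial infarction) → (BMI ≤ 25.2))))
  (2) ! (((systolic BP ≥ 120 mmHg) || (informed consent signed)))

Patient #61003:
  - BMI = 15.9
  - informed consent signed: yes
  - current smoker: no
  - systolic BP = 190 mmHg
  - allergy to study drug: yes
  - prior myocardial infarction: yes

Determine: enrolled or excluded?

Atomic conditions:
  current smoker: no → false
  allergy to study drug: yes → true
  prior myocardial infarction: yes → true
  BMI ≤ 25.2: 15.9 ≤ 25.2 is true
  systolic BP ≥ 120 mmHg: 190 ≥ 120 is true
  informed consent signed: yes → true
Combine:
[1.1.1] false AND true = false
[1.1.2] true → true = true
[1.1] false AND true = false
[1] NOT false = true
[2.1] true OR true = true
[2] NOT true = false
[root] true OR false = true
Overall: true → enrolled

Enrolled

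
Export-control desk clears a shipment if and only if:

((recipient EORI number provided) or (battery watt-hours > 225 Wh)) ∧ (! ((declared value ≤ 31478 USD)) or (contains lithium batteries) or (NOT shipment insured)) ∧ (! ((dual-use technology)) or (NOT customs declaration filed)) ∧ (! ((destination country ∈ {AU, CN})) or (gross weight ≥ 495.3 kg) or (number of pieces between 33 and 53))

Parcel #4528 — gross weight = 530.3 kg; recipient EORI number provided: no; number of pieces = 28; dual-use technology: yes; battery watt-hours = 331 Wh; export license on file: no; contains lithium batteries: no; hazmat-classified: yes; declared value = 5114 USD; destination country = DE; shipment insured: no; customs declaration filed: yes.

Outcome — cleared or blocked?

Atomic conditions:
  recipient EORI number provided: no → false
  battery watt-hours > 225 Wh: 331 > 225 is true
  declared value ≤ 31478 USD: 5114 ≤ 31478 is true
  contains lithium batteries: no → false
  NOT shipment insured: no → true
  dual-use technology: yes → true
  NOT customs declaration filed: yes → false
  destination country ∈ {AU, CN}: DE is not in the set → false
  gross weight ≥ 495.3 kg: 530.3 ≥ 495.3 is true
  number of pieces between 33 and 53: 28 in [33, 53] is false
Combine:
[1] false OR true = true
[2.1] NOT true = false
[2] false OR false OR true = true
[3.1] NOT true = false
[3] false OR false = false
[4.1] NOT false = true
[4] true OR true OR false = true
[root] true AND true AND false AND true = false
Overall: false → blocked

Blocked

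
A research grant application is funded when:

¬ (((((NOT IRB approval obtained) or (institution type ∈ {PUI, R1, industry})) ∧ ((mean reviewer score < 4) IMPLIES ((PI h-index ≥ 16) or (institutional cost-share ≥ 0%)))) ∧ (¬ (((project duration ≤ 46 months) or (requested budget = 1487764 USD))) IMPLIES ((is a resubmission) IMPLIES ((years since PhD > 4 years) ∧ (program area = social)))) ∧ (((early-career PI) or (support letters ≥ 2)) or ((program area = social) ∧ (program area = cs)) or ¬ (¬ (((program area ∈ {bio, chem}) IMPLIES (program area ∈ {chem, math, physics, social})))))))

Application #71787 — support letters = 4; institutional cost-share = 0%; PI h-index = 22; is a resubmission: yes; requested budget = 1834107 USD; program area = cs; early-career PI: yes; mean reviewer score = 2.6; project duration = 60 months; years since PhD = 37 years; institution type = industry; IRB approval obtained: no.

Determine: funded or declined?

Funded

Atomic conditions:
  NOT IRB approval obtained: no → true
  institution type ∈ {PUI, R1, industry}: industry is in the set → true
  mean reviewer score < 4: 2.6 < 4 is true
  PI h-index ≥ 16: 22 ≥ 16 is true
  institutional cost-share ≥ 0%: 0 ≥ 0 is true
  project duration ≤ 46 months: 60 ≤ 46 is false
  requested budget = 1487764 USD: 1834107 == 1487764 is false
  is a resubmission: yes → true
  years since PhD > 4 years: 37 > 4 is true
  program area = social: cs == social is false
  early-career PI: yes → true
  support letters ≥ 2: 4 ≥ 2 is true
  program area = cs: cs == cs is true
  program area ∈ {bio, chem}: cs is not in the set → false
  program area ∈ {chem, math, physics, social}: cs is not in the set → false
Combine:
[1.1.1] true OR true = true
[1.1.2.2] true OR true = true
[1.1.2] true → true = true
[1.1] true AND true = true
[1.2.1.1] false OR false = false
[1.2.1] NOT false = true
[1.2.2.2] true AND false = false
[1.2.2] true → false = false
[1.2] true → false = false
[1.3.1] true OR true = true
[1.3.2] false AND true = false
[1.3.3.1.1] false → false (antecedent false ⇒ implication holds) = true
[1.3.3.1] NOT true = false
[1.3.3] NOT false = true
[1.3] true OR false OR true = true
[1] true AND false AND true = false
[root] NOT false = true
Overall: true → funded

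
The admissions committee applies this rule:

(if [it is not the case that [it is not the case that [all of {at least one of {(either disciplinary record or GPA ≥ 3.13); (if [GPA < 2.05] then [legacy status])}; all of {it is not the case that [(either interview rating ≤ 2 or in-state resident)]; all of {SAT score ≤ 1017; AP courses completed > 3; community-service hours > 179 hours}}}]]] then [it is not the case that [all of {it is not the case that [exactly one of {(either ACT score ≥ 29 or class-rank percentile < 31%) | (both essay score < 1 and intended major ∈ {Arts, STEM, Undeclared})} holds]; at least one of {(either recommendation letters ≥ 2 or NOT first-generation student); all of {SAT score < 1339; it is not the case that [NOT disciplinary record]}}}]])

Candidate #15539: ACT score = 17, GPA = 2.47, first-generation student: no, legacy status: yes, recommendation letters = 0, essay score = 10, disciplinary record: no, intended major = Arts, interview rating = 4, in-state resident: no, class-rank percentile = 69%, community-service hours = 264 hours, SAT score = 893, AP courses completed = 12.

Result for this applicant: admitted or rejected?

Rejected

Atomic conditions:
  disciplinary record: no → false
  GPA ≥ 3.13: 2.47 ≥ 3.13 is false
  GPA < 2.05: 2.47 < 2.05 is false
  legacy status: yes → true
  interview rating ≤ 2: 4 ≤ 2 is false
  in-state resident: no → false
  SAT score ≤ 1017: 893 ≤ 1017 is true
  AP courses completed > 3: 12 > 3 is true
  community-service hours > 179 hours: 264 > 179 is true
  ACT score ≥ 29: 17 ≥ 29 is false
  class-rank percentile < 31%: 69 < 31 is false
  essay score < 1: 10 < 1 is false
  intended major ∈ {Arts, STEM, Undeclared}: Arts is in the set → true
  recommendation letters ≥ 2: 0 ≥ 2 is false
  NOT first-generation student: no → true
  SAT score < 1339: 893 < 1339 is true
  NOT disciplinary record: no → true
Combine:
[1.1.1.1.1] false OR false = false
[1.1.1.1.2] false → true (antecedent false ⇒ implication holds) = true
[1.1.1.1] false OR true = true
[1.1.1.2.1.1] false OR false = false
[1.1.1.2.1] NOT false = true
[1.1.1.2.2] true AND true AND true = true
[1.1.1.2] true AND true = true
[1.1.1] true AND true = true
[1.1] NOT true = false
[1] NOT false = true
[2.1.1.1.1] false OR false = false
[2.1.1.1.2] false AND true = false
[2.1.1.1] exactly-one(false, false) = false
[2.1.1] NOT false = true
[2.1.2.1] false OR true = true
[2.1.2.2.2] NOT true = false
[2.1.2.2] true AND false = false
[2.1.2] true OR false = true
[2.1] true AND true = true
[2] NOT true = false
[root] true → false = false
Overall: false → rejected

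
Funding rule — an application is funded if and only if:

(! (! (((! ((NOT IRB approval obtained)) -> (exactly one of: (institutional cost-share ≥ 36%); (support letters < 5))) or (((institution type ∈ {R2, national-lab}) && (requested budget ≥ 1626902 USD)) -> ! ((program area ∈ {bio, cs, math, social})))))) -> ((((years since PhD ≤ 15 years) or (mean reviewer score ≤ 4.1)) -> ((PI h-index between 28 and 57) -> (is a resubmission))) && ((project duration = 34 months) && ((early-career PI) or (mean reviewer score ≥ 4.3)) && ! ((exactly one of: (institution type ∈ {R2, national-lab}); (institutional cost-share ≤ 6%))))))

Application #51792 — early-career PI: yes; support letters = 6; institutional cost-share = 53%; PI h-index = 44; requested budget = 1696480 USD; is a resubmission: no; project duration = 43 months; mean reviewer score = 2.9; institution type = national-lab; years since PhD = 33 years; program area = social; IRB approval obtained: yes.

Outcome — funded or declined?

Atomic conditions:
  NOT IRB approval obtained: yes → false
  institutional cost-share ≥ 36%: 53 ≥ 36 is true
  support letters < 5: 6 < 5 is false
  institution type ∈ {R2, national-lab}: national-lab is in the set → true
  requested budget ≥ 1626902 USD: 1696480 ≥ 1626902 is true
  program area ∈ {bio, cs, math, social}: social is in the set → true
  years since PhD ≤ 15 years: 33 ≤ 15 is false
  mean reviewer score ≤ 4.1: 2.9 ≤ 4.1 is true
  PI h-index between 28 and 57: 44 in [28, 57] is true
  is a resubmission: no → false
  project duration = 34 months: 43 == 34 is false
  early-career PI: yes → true
  mean reviewer score ≥ 4.3: 2.9 ≥ 4.3 is false
  institutional cost-share ≤ 6%: 53 ≤ 6 is false
Combine:
[1.1.1.1.1] NOT false = true
[1.1.1.1.2] exactly-one(true, false) = true
[1.1.1.1] true → true = true
[1.1.1.2.1] true AND true = true
[1.1.1.2.2] NOT true = false
[1.1.1.2] true → false = false
[1.1.1] true OR false = true
[1.1] NOT true = false
[1] NOT false = true
[2.1.1] false OR true = true
[2.1.2] true → false = false
[2.1] true → false = false
[2.2.2] true OR false = true
[2.2.3.1] exactly-one(true, false) = true
[2.2.3] NOT true = false
[2.2] false AND true AND false = false
[2] false AND false = false
[root] true → false = false
Overall: false → declined

Declined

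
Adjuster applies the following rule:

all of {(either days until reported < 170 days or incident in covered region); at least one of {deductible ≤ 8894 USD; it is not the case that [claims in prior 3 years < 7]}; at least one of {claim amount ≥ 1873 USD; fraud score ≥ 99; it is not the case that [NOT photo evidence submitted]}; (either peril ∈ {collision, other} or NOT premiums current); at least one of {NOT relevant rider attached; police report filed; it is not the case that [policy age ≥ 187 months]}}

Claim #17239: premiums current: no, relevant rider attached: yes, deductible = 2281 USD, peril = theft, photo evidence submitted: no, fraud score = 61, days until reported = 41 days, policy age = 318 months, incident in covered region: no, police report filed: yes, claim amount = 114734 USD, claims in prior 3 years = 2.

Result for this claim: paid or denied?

Paid

Atomic conditions:
  days until reported < 170 days: 41 < 170 is true
  incident in covered region: no → false
  deductible ≤ 8894 USD: 2281 ≤ 8894 is true
  claims in prior 3 years < 7: 2 < 7 is true
  claim amount ≥ 1873 USD: 114734 ≥ 1873 is true
  fraud score ≥ 99: 61 ≥ 99 is false
  NOT photo evidence submitted: no → true
  peril ∈ {collision, other}: theft is not in the set → false
  NOT premiums current: no → true
  NOT relevant rider attached: yes → false
  police report filed: yes → true
  policy age ≥ 187 months: 318 ≥ 187 is true
Combine:
[1] true OR false = true
[2.2] NOT true = false
[2] true OR false = true
[3.3] NOT true = false
[3] true OR false OR false = true
[4] false OR true = true
[5.3] NOT true = false
[5] false OR true OR false = true
[root] true AND true AND true AND true AND true = true
Overall: true → paid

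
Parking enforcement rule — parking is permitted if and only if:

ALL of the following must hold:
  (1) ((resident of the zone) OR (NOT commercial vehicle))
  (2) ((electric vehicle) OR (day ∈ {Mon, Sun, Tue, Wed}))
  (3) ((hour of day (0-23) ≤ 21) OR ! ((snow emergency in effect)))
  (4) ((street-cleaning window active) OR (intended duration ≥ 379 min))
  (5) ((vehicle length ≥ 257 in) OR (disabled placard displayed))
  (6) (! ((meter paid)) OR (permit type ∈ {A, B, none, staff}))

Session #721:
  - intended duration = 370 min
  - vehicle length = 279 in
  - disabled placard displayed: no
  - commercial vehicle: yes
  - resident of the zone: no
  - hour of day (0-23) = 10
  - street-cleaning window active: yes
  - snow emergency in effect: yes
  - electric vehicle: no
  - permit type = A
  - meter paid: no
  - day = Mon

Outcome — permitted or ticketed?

Ticketed

Atomic conditions:
  resident of the zone: no → false
  NOT commercial vehicle: yes → false
  electric vehicle: no → false
  day ∈ {Mon, Sun, Tue, Wed}: Mon is in the set → true
  hour of day (0-23) ≤ 21: 10 ≤ 21 is true
  snow emergency in effect: yes → true
  street-cleaning window active: yes → true
  intended duration ≥ 379 min: 370 ≥ 379 is false
  vehicle length ≥ 257 in: 279 ≥ 257 is true
  disabled placard displayed: no → false
  meter paid: no → false
  permit type ∈ {A, B, none, staff}: A is in the set → true
Combine:
[1] false OR false = false
[2] false OR true = true
[3.2] NOT true = false
[3] true OR false = true
[4] true OR false = true
[5] true OR false = true
[6.1] NOT false = true
[6] true OR true = true
[root] false AND true AND true AND true AND true AND true = false
Overall: false → ticketed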